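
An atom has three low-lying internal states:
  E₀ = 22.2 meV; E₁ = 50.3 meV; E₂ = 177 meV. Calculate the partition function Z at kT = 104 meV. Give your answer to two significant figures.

Z = 1.6

Eᵢ/kT = 0.2135, 0.4837, 1.702.
Z = Σ e^(−Eᵢ/kT) = e^(−0.2135) + e^(−0.4837) + e^(−1.702) = 0.8078 + 0.6165 + 0.1823 = 1.607.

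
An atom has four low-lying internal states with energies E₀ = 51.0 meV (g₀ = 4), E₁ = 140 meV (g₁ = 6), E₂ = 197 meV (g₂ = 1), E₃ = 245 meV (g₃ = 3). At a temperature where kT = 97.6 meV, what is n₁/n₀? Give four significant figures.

0.6026

n₁/n₀ = (g₁/g₀) exp[−(E₁−E₀)/kT] = (6/4) × exp(−(89.0 meV)/(97.6 meV)) = (6/4) × exp(-0.911885) = 0.6026.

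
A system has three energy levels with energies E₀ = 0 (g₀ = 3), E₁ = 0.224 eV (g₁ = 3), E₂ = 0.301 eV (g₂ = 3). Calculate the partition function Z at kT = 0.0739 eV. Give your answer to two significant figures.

Eᵢ/kT = 0, 3.031, 4.073.
Z = Σ gᵢe^(−Eᵢ/kT) = 3·e^(−0) + 3·e^(−3.031) + 3·e^(−4.073) = 3.000 + 0.1448 + 0.05108 = 3.196.

Z = 3.2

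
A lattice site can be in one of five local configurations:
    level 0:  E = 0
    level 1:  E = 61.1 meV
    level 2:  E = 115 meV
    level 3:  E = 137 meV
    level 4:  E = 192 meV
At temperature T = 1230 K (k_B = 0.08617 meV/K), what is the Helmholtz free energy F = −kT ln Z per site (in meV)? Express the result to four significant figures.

-90.00 meV

k_BT = 0.08617 × 1230 K = 105.989 meV.
Eᵢ/kT = 0, 0.576475, 1.08502, 1.29259, 1.81151.
Z = Σ e^(−Eᵢ/kT) = e^(−0) + e^(−0.576475) + e^(−1.08502) + e^(−1.29259) + e^(−1.81151) = 1.00000 + 0.561875 + 0.337895 + 0.274559 + 0.163407 = 2.33774.
F = −kT ln Z = −105.989 × ln(2.33774) = −105.989 × 0.849185 = -90.00 meV.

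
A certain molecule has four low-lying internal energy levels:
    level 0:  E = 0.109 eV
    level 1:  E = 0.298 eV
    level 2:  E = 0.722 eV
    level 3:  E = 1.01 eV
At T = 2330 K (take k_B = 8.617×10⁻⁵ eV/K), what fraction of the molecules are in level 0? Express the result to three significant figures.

0.690

k_BT = 8.617×10⁻⁵ × 2330 K = 0.20078 eV.
Eᵢ/kT = 0.54288, 1.4842, 3.5960, 5.0304.
Z = Σ e^(−Eᵢ/kT) = e^(−0.54288) + e^(−1.4842) + e^(−3.5960) + e^(−5.0304) = 0.58107 + 0.22668 + 0.027433 + 0.0065362 = 0.84172.
P₀ = e^(−E₀/kT) / Z = 0.58107/0.84172 = 0.690.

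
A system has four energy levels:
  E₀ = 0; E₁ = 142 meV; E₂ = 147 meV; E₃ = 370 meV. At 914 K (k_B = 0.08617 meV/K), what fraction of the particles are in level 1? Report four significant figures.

k_BT = 0.08617 × 914 K = 78.7594 meV.
Eᵢ/kT = 0, 1.80296, 1.86644, 4.69785.
Z = Σ e^(−Eᵢ/kT) = e^(−0) + e^(−1.80296) + e^(−1.86644) + e^(−4.69785) = 1.00000 + 0.164810 + 0.154673 + 0.00911485 = 1.32860.
P₁ = e^(−E₁/kT) / Z = 0.164810/1.32860 = 0.1240.

0.1240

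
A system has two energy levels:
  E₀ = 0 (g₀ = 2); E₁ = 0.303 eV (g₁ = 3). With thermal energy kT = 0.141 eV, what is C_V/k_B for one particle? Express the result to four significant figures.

Eᵢ/kT = 0, 2.14894.
Z = Σ gᵢe^(−Eᵢ/kT) = 2·e^(−0) + 3·e^(−2.14894) = 2.00000 + 0.349823 = 2.34982.
⟨E⟩ = 0.0451083 eV, ⟨E²⟩ = 0.0136678 eV².
C_V/k_B = (⟨E²⟩ − ⟨E⟩²)/(kT)² = (0.0136678 − 0.00203476)/0.0198810 = 0.5851.

0.5851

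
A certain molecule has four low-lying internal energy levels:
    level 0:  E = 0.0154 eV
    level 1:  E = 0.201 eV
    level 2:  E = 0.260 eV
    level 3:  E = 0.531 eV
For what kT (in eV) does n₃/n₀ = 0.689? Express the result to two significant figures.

1.4 eV

n₃/n₀ = exp[−(E₃−E₀)/kT] = 0.689.
⇒ (E₃−E₀)/kT = ln(1/0.689) = ln(1.451) = 0.3723.
kT = 0.5156 eV / 0.3723 = 1.4 eV.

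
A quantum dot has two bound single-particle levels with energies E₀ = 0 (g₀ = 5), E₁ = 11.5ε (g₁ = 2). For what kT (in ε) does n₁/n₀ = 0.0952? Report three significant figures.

8.01 ε

n₁/n₀ = (g₁/g₀) exp[−(E₁−E₀)/kT] = 0.0952.
⇒ (E₁−E₀)/kT = ln((2/5)/0.0952) = ln(4.2017) = 1.4355.
kT = 11.5ε / 1.4355 = 8.01 ε.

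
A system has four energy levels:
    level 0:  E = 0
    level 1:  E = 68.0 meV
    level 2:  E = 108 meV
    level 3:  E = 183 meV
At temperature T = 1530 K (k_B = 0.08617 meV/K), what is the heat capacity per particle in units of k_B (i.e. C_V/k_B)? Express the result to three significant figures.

k_BT = 0.08617 × 1530 K = 131.84 meV.
Eᵢ/kT = 0, 0.51578, 0.81917, 1.3880.
Z = Σ e^(−Eᵢ/kT) = e^(−0) + e^(−0.51578) + e^(−0.81917) + e^(−1.3880) = 1.0000 + 0.59703 + 0.44080 + 0.24957 = 2.2874.
⟨E⟩ = 58.527 meV, ⟨E²⟩ = 7108.5 meV².
C_V/k_B = (⟨E²⟩ − ⟨E⟩²)/(kT)² = (7108.5 − 3425.4)/17382 = 0.212.

0.212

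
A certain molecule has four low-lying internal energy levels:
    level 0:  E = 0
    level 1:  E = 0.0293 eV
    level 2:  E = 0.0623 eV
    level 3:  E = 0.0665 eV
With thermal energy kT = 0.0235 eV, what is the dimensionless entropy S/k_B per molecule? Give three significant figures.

Eᵢ/kT = 0, 1.2468, 2.6511, 2.8298.
Z = Σ e^(−Eᵢ/kT) = e^(−0) + e^(−1.2468) + e^(−2.6511) + e^(−2.8298) = 1.0000 + 0.28742 + 0.070574 + 0.059025 = 1.4170.
⟨E⟩ = Σ EᵢPᵢ = 0.011816 eV.
S/k_B = ln Z + ⟨E⟩/kT = ln(1.4170) + 0.011816/0.0235 = 0.34854 + 0.50281 = 0.851.

0.851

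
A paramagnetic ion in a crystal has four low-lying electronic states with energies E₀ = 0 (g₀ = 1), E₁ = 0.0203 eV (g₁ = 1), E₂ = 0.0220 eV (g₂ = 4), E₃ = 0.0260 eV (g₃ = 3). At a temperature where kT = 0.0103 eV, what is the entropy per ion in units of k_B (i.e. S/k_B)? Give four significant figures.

Eᵢ/kT = 0, 1.97087, 2.13592, 2.52427.
Z = Σ gᵢe^(−Eᵢ/kT) = 1·e^(−0) + 1·e^(−1.97087) + 4·e^(−2.13592) + 3·e^(−2.52427) = 1.00000 + 0.139336 + 0.472543 + 0.240350 = 1.85223.
⟨E⟩ = Σ EᵢPᵢ = 0.0105136 eV.
S/k_B = ln Z + ⟨E⟩/kT = ln(1.85223) + 0.0105136/0.0103 = 0.616390 + 1.02074 = 1.637.

1.637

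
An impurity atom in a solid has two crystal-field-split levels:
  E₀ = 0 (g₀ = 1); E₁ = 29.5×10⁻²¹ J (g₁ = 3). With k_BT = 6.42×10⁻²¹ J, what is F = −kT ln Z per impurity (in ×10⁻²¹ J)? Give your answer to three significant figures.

-0.192 ×10⁻²¹ J

Eᵢ/kT = 0, 4.5950.
Z = Σ gᵢe^(−Eᵢ/kT) = 1·e^(−0) + 3·e^(−4.5950) = 1.0000 + 0.030307 = 1.0303.
F = −kT ln Z = −6.42 × ln(1.0303) = −6.42 × 0.029850 = -0.192 ×10⁻²¹ J.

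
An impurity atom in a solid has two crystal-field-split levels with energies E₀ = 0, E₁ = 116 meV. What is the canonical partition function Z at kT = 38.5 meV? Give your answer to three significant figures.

Z = 1.05

Eᵢ/kT = 0, 3.0130.
Z = Σ e^(−Eᵢ/kT) = e^(−0) + e^(−3.0130) = 1.0000 + 0.049144 = 1.0491.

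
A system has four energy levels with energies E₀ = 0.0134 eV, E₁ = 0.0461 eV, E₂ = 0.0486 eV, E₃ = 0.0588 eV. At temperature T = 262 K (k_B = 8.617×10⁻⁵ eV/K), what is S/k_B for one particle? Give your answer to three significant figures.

1.05

k_BT = 8.617×10⁻⁵ × 262 K = 0.022577 eV.
Eᵢ/kT = 0.59352, 2.0419, 2.1526, 2.6044.
Z = Σ e^(−Eᵢ/kT) = e^(−0.59352) + e^(−2.0419) + e^(−2.1526) + e^(−2.6044) = 0.55238 + 0.12978 + 0.11618 + 0.073947 = 0.87229.
⟨E⟩ = Σ EᵢPᵢ = 0.026802 eV.
S/k_B = ln Z + ⟨E⟩/kT = ln(0.87229) + 0.026802/0.022577 = -0.13663 + 1.1871 = 1.05.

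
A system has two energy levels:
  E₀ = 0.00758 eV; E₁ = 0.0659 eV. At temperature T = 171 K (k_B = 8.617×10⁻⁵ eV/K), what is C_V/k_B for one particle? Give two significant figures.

0.29

k_BT = 8.617×10⁻⁵ × 171 K = 0.01474 eV.
Eᵢ/kT = 0.5142, 4.471.
Z = Σ e^(−Eᵢ/kT) = e^(−0.5142) + e^(−4.471) = 0.5980 + 0.01144 = 0.6094.
⟨E⟩ = 0.008675 eV, ⟨E²⟩ = 0.0001379 eV².
C_V/k_B = (⟨E²⟩ − ⟨E⟩²)/(kT)² = (0.0001379 − 0.00007526)/0.0002173 = 0.29.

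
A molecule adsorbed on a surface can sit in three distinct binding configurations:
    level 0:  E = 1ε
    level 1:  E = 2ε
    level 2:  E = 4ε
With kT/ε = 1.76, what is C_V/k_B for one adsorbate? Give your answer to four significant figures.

0.2762

Eᵢ/kT = 0.568182, 1.13636, 2.27273.
Z = Σ e^(−Eᵢ/kT) = e^(−0.568182) + e^(−1.13636) + e^(−2.27273) = 0.566554 + 0.320985 + 0.103031 = 0.990570.
⟨E⟩ = 1.63608 ε, ⟨E²⟩ = 3.53230 ε².
C_V/k_B = (⟨E²⟩ − ⟨E⟩²)/(kT)² = (3.53230 − 2.67676)/3.09760 = 0.2762.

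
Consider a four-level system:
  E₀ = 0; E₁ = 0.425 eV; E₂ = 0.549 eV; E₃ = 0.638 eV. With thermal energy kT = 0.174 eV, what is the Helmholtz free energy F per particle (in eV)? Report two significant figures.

-0.025 eV

Eᵢ/kT = 0, 2.443, 3.155, 3.667.
Z = Σ e^(−Eᵢ/kT) = e^(−0) + e^(−2.443) + e^(−3.155) + e^(−3.667) = 1.000 + 0.08690 + 0.04264 + 0.02555 = 1.155.
F = −kT ln Z = −0.174 × ln(1.155) = −0.174 × 0.1441 = -0.025 eV.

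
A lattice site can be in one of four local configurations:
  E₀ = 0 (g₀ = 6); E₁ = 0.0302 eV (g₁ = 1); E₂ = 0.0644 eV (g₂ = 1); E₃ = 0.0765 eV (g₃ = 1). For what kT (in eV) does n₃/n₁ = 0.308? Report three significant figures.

n₃/n₁ = (g₃/g₁) exp[−(E₃−E₁)/kT] = 0.308.
⇒ (E₃−E₁)/kT = ln((1/1)/0.308) = ln(3.2468) = 1.1777.
kT = 0.0463 eV / 1.1777 = 0.0393 eV.

0.0393 eV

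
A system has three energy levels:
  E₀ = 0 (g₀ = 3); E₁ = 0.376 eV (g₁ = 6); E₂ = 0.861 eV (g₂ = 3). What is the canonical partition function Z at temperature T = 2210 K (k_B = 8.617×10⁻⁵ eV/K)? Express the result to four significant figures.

k_BT = 8.617×10⁻⁵ × 2210 K = 0.190436 eV.
Eᵢ/kT = 0, 1.97442, 4.52120.
Z = Σ gᵢe^(−Eᵢ/kT) = 3·e^(−0) + 6·e^(−1.97442) + 3·e^(−4.52120) = 3.00000 + 0.833051 + 0.0326279 = 3.86568.

Z = 3.866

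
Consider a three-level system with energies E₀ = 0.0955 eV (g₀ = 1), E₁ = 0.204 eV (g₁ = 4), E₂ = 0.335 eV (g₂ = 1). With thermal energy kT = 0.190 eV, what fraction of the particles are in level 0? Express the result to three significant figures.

0.282

Eᵢ/kT = 0.50263, 1.0737, 1.7632.
Z = Σ gᵢe^(−Eᵢ/kT) = 1·e^(−0.50263) + 4·e^(−1.0737) + 1·e^(−1.7632) = 0.60494 + 1.3670 + 0.17150 = 2.1434.
P₀ = g₀ e^(−E₀/kT) / Z = 0.60494/2.1434 = 0.282.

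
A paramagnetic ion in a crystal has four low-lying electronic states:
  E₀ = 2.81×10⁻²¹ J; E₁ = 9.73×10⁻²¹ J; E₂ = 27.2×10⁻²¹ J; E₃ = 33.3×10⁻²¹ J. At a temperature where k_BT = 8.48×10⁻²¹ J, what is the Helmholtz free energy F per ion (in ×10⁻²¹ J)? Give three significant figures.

Eᵢ/kT = 0.33137, 1.1474, 3.2075, 3.9269.
Z = Σ e^(−Eᵢ/kT) = e^(−0.33137) + e^(−1.1474) + e^(−3.2075) + e^(−3.9269) = 0.71794 + 0.31746 + 0.040458 + 0.019705 = 1.0956.
F = −kT ln Z = −8.48 × ln(1.0956) = −8.48 × 0.091302 = -0.774 ×10⁻²¹ J.

-0.774 ×10⁻²¹ J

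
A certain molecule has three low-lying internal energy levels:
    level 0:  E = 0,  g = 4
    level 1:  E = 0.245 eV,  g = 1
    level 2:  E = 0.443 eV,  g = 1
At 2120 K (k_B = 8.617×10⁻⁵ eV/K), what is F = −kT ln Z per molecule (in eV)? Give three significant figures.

-0.269 eV

k_BT = 8.617×10⁻⁵ × 2120 K = 0.18268 eV.
Eᵢ/kT = 0, 1.3411, 2.4250.
Z = Σ gᵢe^(−Eᵢ/kT) = 4·e^(−0) + 1·e^(−1.3411) + 1·e^(−2.4250) = 4.0000 + 0.26156 + 0.088478 = 4.3500.
F = −kT ln Z = −0.18268 × ln(4.3500) = −0.18268 × 1.4702 = -0.269 eV.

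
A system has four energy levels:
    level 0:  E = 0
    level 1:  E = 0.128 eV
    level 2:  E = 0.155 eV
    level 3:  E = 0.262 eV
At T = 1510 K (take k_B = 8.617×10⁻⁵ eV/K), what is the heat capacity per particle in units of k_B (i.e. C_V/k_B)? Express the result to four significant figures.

0.4327

k_BT = 8.617×10⁻⁵ × 1510 K = 0.130117 eV.
Eᵢ/kT = 0, 0.983730, 1.19124, 2.01357.
Z = Σ e^(−Eᵢ/kT) = e^(−0) + e^(−0.983730) + e^(−1.19124) + e^(−2.01357) = 1.00000 + 0.373914 + 0.303844 + 0.133511 = 1.81127.
⟨E⟩ = 0.0717379 eV, ⟨E²⟩ = 0.0124723 eV².
C_V/k_B = (⟨E²⟩ − ⟨E⟩²)/(kT)² = (0.0124723 − 0.00514633)/0.0169304 = 0.4327.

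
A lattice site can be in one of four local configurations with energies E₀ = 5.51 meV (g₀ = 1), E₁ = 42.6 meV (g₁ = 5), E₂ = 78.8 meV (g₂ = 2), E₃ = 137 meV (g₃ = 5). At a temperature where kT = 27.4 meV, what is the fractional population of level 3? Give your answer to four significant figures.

Eᵢ/kT = 0.201095, 1.55474, 2.87591, 5.00000.
Z = Σ gᵢe^(−Eᵢ/kT) = 1·e^(−0.201095) + 5·e^(−1.55474) + 2·e^(−2.87591) + 5·e^(−5.00000) = 0.817835 + 1.05622 + 0.112730 + 0.0336897 = 2.02047.
P₃ = g₃ e^(−E₃/kT) / Z = 0.0336897/2.02047 = 0.01667.

0.01667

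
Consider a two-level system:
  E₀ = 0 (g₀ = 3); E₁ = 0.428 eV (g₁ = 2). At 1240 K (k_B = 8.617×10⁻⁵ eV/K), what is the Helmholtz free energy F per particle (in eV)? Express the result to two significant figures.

k_BT = 8.617×10⁻⁵ × 1240 K = 0.1069 eV.
Eᵢ/kT = 0, 4.004.
Z = Σ gᵢe^(−Eᵢ/kT) = 3·e^(−0) + 2·e^(−4.004) = 3.000 + 0.03649 = 3.036.
F = −kT ln Z = −0.1069 × ln(3.036) = −0.1069 × 1.111 = -0.12 eV.

-0.12 eV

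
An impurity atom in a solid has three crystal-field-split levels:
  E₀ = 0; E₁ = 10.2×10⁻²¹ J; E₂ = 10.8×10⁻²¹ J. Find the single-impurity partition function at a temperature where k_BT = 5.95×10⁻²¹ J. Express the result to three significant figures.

Eᵢ/kT = 0, 1.7143, 1.8151.
Z = Σ e^(−Eᵢ/kT) = e^(−0) + e^(−1.7143) + e^(−1.8151) = 1.0000 + 0.18009 + 0.16282 = 1.3429.

Z = 1.34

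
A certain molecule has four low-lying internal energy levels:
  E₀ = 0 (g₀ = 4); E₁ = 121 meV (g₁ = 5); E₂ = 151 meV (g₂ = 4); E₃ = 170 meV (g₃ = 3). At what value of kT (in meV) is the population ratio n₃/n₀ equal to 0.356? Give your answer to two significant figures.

n₃/n₀ = (g₃/g₀) exp[−(E₃−E₀)/kT] = 0.356.
⇒ (E₃−E₀)/kT = ln((3/4)/0.356) = ln(2.107) = 0.7453.
kT = 170 meV / 0.7453 = 230 meV.

230 meV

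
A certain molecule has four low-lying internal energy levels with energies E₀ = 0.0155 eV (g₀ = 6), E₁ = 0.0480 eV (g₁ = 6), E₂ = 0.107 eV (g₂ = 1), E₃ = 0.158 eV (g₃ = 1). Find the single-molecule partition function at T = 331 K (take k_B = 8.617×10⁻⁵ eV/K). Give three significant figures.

Z = 4.63

k_BT = 8.617×10⁻⁵ × 331 K = 0.028522 eV.
Eᵢ/kT = 0.54344, 1.6829, 3.7515, 5.5396.
Z = Σ gᵢe^(−Eᵢ/kT) = 6·e^(−0.54344) + 6·e^(−1.6829) + 1·e^(−3.7515) + 1·e^(−5.5396) = 3.4845 + 1.1150 + 0.023482 + 0.0039281 = 4.6269.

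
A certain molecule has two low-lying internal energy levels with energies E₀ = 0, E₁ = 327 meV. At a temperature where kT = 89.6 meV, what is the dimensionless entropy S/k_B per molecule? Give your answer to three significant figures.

Eᵢ/kT = 0, 3.6496.
Z = Σ e^(−Eᵢ/kT) = e^(−0) + e^(−3.6496) = 1.0000 + 0.026002 = 1.0260.
⟨E⟩ = Σ EᵢPᵢ = 8.2872 meV.
S/k_B = ln Z + ⟨E⟩/kT = ln(1.0260) + 8.2872/89.6 = 0.025668 + 0.092491 = 0.118.

0.118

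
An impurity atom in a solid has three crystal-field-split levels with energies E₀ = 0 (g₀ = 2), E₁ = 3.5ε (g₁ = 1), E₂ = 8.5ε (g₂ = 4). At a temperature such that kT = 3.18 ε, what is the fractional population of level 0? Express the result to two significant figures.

Eᵢ/kT = 0, 1.101, 2.673.
Z = Σ gᵢe^(−Eᵢ/kT) = 2·e^(−0) + 1·e^(−1.101) + 4·e^(−2.673) = 2.000 + 0.3325 + 0.2762 = 2.609.
P₀ = g₀ e^(−E₀/kT) / Z = 2.000/2.609 = 0.77.

0.77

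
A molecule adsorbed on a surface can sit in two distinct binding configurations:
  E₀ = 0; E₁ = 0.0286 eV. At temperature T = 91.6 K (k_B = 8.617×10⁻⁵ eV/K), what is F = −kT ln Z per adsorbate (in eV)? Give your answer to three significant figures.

-0.000208 eV

k_BT = 8.617×10⁻⁵ × 91.6 K = 0.0078932 eV.
Eᵢ/kT = 0, 3.6234.
Z = Σ e^(−Eᵢ/kT) = e^(−0) + e^(−3.6234) = 1.0000 + 0.026692 = 1.0267.
F = −kT ln Z = −0.0078932 × ln(1.0267) = −0.0078932 × 0.026350 = -0.000208 eV.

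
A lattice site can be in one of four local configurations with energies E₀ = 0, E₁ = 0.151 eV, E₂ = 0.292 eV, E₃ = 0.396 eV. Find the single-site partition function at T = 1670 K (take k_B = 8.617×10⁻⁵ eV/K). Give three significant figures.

k_BT = 8.617×10⁻⁵ × 1670 K = 0.14390 eV.
Eᵢ/kT = 0, 1.0493, 2.0292, 2.7519.
Z = Σ e^(−Eᵢ/kT) = e^(−0) + e^(−1.0493) + e^(−2.0292) + e^(−2.7519) = 1.0000 + 0.35018 + 0.13144 + 0.063807 = 1.5454.

Z = 1.55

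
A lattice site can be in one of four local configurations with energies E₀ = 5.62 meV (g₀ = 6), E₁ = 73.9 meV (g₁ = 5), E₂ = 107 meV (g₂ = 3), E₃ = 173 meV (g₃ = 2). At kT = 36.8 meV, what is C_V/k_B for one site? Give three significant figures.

Eᵢ/kT = 0.15272, 2.0082, 2.9076, 4.7011.
Z = Σ gᵢe^(−Eᵢ/kT) = 6·e^(−0.15272) + 5·e^(−2.0082) + 3·e^(−2.9076) + 2·e^(−4.7011) = 5.1502 + 0.67115 + 0.16382 + 0.018171 = 6.0033.
⟨E⟩ = 16.527 meV, ⟨E²⟩ = 1040.7 meV².
C_V/k_B = (⟨E²⟩ − ⟨E⟩²)/(kT)² = (1040.7 − 273.14)/1354.2 = 0.567.

0.567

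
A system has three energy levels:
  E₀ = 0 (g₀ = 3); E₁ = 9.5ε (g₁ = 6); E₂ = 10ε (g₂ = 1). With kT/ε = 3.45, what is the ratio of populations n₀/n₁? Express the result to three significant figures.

7.85

n₀/n₁ = (g₀/g₁) exp[−(E₀−E₁)/kT] = (3/6) × exp(−(-9.5ε)/(3.45ε)) = (3/6) × exp(2.7536) = 7.85.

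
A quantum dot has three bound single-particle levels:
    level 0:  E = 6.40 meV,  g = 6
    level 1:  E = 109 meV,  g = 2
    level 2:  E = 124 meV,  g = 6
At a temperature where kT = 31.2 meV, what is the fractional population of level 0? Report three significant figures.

Eᵢ/kT = 0.20513, 3.4936, 3.9744.
Z = Σ gᵢe^(−Eᵢ/kT) = 6·e^(−0.20513) + 2·e^(−3.4936) + 6·e^(−3.9744) = 4.8872 + 0.060783 + 0.11274 = 5.0607.
P₀ = g₀ e^(−E₀/kT) / Z = 4.8872/5.0607 = 0.966.

0.966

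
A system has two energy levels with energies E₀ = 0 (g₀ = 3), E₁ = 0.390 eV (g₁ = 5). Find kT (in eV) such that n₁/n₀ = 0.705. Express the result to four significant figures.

0.4533 eV

n₁/n₀ = (g₁/g₀) exp[−(E₁−E₀)/kT] = 0.705.
⇒ (E₁−E₀)/kT = ln((5/3)/0.705) = ln(2.36407) = 0.860385.
kT = 0.390 eV / 0.860385 = 0.4533 eV.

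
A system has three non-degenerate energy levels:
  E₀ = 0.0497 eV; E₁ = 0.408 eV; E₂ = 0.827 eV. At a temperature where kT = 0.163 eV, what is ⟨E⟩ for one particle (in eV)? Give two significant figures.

Eᵢ/kT = 0.3049, 2.503, 5.074.
Z = Σ e^(−Eᵢ/kT) = e^(−0.3049) + e^(−2.503) + e^(−5.074) = 0.7372 + 0.08184 + 0.006257 = 0.8253.
⟨E⟩ = Σ Eᵢ e^(−Eᵢ/kT) / Z = (0.0497·0.7372 + 0.408·0.08184 + 0.827·0.006257) / 0.8253 = 0.091 eV.

0.091 eV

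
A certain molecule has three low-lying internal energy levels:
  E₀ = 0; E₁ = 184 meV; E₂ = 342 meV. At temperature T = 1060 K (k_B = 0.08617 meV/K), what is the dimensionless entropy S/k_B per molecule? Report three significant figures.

0.455

k_BT = 0.08617 × 1060 K = 91.340 meV.
Eᵢ/kT = 0, 2.0145, 3.7443.
Z = Σ e^(−Eᵢ/kT) = e^(−0) + e^(−2.0145) + e^(−3.7443) = 1.0000 + 0.13339 + 0.023652 = 1.1570.
⟨E⟩ = Σ EᵢPᵢ = 28.205 meV.
S/k_B = ln Z + ⟨E⟩/kT = ln(1.1570) + 28.205/91.340 = 0.14583 + 0.30879 = 0.455.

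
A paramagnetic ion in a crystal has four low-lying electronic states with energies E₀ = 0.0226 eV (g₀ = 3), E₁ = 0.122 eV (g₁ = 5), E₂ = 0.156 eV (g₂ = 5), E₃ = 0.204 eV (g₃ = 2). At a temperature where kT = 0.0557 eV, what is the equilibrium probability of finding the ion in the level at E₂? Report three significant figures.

Eᵢ/kT = 0.40575, 2.1903, 2.8007, 3.6625.
Z = Σ gᵢe^(−Eᵢ/kT) = 3·e^(−0.40575) + 5·e^(−2.1903) + 5·e^(−2.8007) + 2·e^(−3.6625) = 1.9994 + 0.55942 + 0.30384 + 0.051337 = 2.9140.
P₂ = g₂ e^(−E₂/kT) / Z = 0.30384/2.9140 = 0.104.

0.104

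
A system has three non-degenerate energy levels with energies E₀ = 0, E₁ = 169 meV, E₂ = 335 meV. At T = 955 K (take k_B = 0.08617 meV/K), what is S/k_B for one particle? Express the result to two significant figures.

0.43

k_BT = 0.08617 × 955 K = 82.29 meV.
Eᵢ/kT = 0, 2.054, 4.071.
Z = Σ e^(−Eᵢ/kT) = e^(−0) + e^(−2.054) + e^(−4.071) = 1.000 + 0.1282 + 0.01706 = 1.145.
⟨E⟩ = Σ EᵢPᵢ = 23.91 meV.
S/k_B = ln Z + ⟨E⟩/kT = ln(1.145) + 23.91/82.29 = 0.1354 + 0.2906 = 0.43.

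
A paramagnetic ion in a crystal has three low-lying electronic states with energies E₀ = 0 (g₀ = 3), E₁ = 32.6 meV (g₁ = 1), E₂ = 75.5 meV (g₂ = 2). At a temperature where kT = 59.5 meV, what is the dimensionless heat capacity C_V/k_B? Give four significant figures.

Eᵢ/kT = 0, 0.547899, 1.26891.
Z = Σ gᵢe^(−Eᵢ/kT) = 3·e^(−0) + 1·e^(−0.547899) + 2·e^(−1.26891) = 3.00000 + 0.578163 + 0.562276 = 4.14044.
⟨E⟩ = 14.8052 meV, ⟨E²⟩ = 922.502 meV².
C_V/k_B = (⟨E²⟩ − ⟨E⟩²)/(kT)² = (922.502 − 219.194)/3540.25 = 0.1987.

0.1987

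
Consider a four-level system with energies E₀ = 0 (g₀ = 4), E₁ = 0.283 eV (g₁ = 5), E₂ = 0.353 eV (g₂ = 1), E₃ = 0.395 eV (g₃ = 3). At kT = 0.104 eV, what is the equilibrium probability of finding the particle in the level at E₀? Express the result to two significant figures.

Eᵢ/kT = 0, 2.721, 3.394, 3.798.
Z = Σ gᵢe^(−Eᵢ/kT) = 4·e^(−0) + 5·e^(−2.721) + 1·e^(−3.394) + 3·e^(−3.798) = 4.000 + 0.3290 + 0.03357 + 0.06725 = 4.430.
P₀ = g₀ e^(−E₀/kT) / Z = 4.000/4.430 = 0.90.

0.90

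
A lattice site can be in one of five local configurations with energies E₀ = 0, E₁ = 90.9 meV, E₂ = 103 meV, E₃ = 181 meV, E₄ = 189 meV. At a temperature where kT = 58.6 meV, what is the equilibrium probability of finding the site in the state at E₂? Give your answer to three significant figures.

Eᵢ/kT = 0, 1.5512, 1.7577, 3.0887, 3.2253.
Z = Σ e^(−Eᵢ/kT) = e^(−0) + e^(−1.5512) + e^(−1.7577) + e^(−3.0887) + e^(−3.2253) = 1.0000 + 0.21199 + 0.17244 + 0.045561 + 0.039744 = 1.4697.
P₂ = e^(−E₂/kT) / Z = 0.17244/1.4697 = 0.117.

0.117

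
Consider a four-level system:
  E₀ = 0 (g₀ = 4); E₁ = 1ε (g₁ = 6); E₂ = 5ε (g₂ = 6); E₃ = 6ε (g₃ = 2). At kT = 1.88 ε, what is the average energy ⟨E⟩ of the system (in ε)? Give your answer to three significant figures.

0.762 ε

Eᵢ/kT = 0, 0.53191, 2.6596, 3.1915.
Z = Σ gᵢe^(−Eᵢ/kT) = 4·e^(−0) + 6·e^(−0.53191) + 6·e^(−2.6596) + 2·e^(−3.1915) = 4.0000 + 3.5249 + 0.41986 + 0.082220 = 8.0270.
⟨E⟩ = Σ Eᵢ gᵢe^(−Eᵢ/kT) / Z = (0·4.0000 + 1·3.5249 + 5·0.41986 + 6·0.082220) / 8.0270 = 0.762 ε.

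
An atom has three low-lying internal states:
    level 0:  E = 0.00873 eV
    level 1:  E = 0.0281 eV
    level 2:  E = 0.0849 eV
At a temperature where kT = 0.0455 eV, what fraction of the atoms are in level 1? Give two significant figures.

Eᵢ/kT = 0.1919, 0.6176, 1.866.
Z = Σ e^(−Eᵢ/kT) = e^(−0.1919) + e^(−0.6176) + e^(−1.866) = 0.8254 + 0.5392 + 0.1547 = 1.519.
P₁ = e^(−E₁/kT) / Z = 0.5392/1.519 = 0.35.

0.35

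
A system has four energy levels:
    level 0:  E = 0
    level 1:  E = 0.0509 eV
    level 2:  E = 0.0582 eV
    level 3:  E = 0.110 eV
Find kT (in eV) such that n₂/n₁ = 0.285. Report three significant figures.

n₂/n₁ = exp[−(E₂−E₁)/kT] = 0.285.
⇒ (E₂−E₁)/kT = ln(1/0.285) = ln(3.5088) = 1.2553.
kT = 0.0073 eV / 1.2553 = 0.00582 eV.

0.00582 eV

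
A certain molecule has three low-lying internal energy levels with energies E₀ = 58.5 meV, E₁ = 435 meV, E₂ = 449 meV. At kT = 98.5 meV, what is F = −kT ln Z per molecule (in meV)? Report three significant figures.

54.6 meV

Eᵢ/kT = 0.59391, 4.4162, 4.5584.
Z = Σ e^(−Eᵢ/kT) = e^(−0.59391) + e^(−4.4162) + e^(−4.5584) = 0.55216 + 0.012080 + 0.010479 = 0.57472.
F = −kT ln Z = −98.5 × ln(0.57472) = −98.5 × -0.55387 = 54.6 meV.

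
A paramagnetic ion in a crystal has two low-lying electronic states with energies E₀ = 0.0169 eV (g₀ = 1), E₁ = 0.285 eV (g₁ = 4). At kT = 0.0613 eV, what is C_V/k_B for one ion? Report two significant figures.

0.87

Eᵢ/kT = 0.2757, 4.649.
Z = Σ gᵢe^(−Eᵢ/kT) = 1·e^(−0.2757) + 4·e^(−4.649) = 0.7590 + 0.03828 = 0.7973.
⟨E⟩ = 0.02977 eV, ⟨E²⟩ = 0.004172 eV².
C_V/k_B = (⟨E²⟩ − ⟨E⟩²)/(kT)² = (0.004172 − 0.0008863)/0.003758 = 0.87.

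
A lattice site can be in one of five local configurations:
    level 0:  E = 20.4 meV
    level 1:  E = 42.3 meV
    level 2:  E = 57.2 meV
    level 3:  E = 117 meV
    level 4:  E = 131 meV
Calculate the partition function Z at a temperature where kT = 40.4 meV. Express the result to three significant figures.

Eᵢ/kT = 0.50495, 1.0470, 1.4158, 2.8960, 3.2426.
Z = Σ e^(−Eᵢ/kT) = e^(−0.50495) + e^(−1.0470) + e^(−1.4158) + e^(−2.8960) + e^(−3.2426) = 0.60354 + 0.35099 + 0.24273 + 0.055244 + 0.039062 = 1.2916.

Z = 1.29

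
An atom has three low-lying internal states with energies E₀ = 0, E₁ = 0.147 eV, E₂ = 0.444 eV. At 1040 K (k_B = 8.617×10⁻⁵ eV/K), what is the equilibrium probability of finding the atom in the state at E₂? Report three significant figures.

0.00587

k_BT = 8.617×10⁻⁵ × 1040 K = 0.089617 eV.
Eᵢ/kT = 0, 1.6403, 4.9544.
Z = Σ e^(−Eᵢ/kT) = e^(−0) + e^(−1.6403) + e^(−4.9544) = 1.0000 + 0.19392 + 0.0070523 = 1.2010.
P₂ = e^(−E₂/kT) / Z = 0.0070523/1.2010 = 0.00587.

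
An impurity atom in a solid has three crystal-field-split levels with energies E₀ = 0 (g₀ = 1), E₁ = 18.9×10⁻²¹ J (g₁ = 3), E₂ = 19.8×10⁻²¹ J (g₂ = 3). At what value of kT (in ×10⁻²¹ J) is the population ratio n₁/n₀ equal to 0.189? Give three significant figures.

n₁/n₀ = (g₁/g₀) exp[−(E₁−E₀)/kT] = 0.189.
⇒ (E₁−E₀)/kT = ln((3/1)/0.189) = ln(15.873) = 2.7646.
kT = 18.9 ×10⁻²¹ J / 2.7646 = 6.84 ×10⁻²¹ J.

6.84 ×10⁻²¹ J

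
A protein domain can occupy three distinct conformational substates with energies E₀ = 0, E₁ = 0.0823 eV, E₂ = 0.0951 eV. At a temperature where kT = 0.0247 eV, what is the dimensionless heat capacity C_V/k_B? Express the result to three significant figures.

Eᵢ/kT = 0, 3.3320, 3.8502.
Z = Σ e^(−Eᵢ/kT) = e^(−0) + e^(−3.3320) + e^(−3.8502) = 1.0000 + 0.035722 + 0.021275 = 1.0570.
⟨E⟩ = 0.0046955 eV, ⟨E²⟩ = 0.00041094 eV².
C_V/k_B = (⟨E²⟩ − ⟨E⟩²)/(kT)² = (0.00041094 − 0.000022048)/0.00061009 = 0.637.

0.637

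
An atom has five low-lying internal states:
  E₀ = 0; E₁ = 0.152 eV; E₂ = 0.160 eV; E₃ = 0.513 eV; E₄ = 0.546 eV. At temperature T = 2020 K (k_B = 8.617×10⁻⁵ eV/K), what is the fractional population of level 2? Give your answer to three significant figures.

k_BT = 8.617×10⁻⁵ × 2020 K = 0.17406 eV.
Eᵢ/kT = 0, 0.87326, 0.91922, 2.9473, 3.1368.
Z = Σ e^(−Eᵢ/kT) = e^(−0) + e^(−0.87326) + e^(−0.91922) + e^(−2.9473) + e^(−3.1368) = 1.0000 + 0.41759 + 0.39883 + 0.052481 + 0.043422 = 1.9123.
P₂ = e^(−E₂/kT) / Z = 0.39883/1.9123 = 0.209.

0.209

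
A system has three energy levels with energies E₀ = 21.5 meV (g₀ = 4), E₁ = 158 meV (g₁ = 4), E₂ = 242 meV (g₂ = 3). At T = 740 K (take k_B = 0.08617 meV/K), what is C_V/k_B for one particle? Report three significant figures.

0.634

k_BT = 0.08617 × 740 K = 63.766 meV.
Eᵢ/kT = 0.33717, 2.4778, 3.7951.
Z = Σ gᵢe^(−Eᵢ/kT) = 4·e^(−0.33717) + 4·e^(−2.4778) + 3·e^(−3.7951) = 2.8551 + 0.33571 + 0.067442 = 3.2583.
⟨E⟩ = 40.128 meV, ⟨E²⟩ = 4189.3 meV².
C_V/k_B = (⟨E²⟩ − ⟨E⟩²)/(kT)² = (4189.3 − 1610.3)/4066.1 = 0.634.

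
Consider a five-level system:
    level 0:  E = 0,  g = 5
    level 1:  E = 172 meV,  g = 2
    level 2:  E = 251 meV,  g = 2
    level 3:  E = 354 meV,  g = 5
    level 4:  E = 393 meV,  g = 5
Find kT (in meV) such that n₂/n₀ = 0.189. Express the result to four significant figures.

334.8 meV

n₂/n₀ = (g₂/g₀) exp[−(E₂−E₀)/kT] = 0.189.
⇒ (E₂−E₀)/kT = ln((2/5)/0.189) = ln(2.11640) = 0.749717.
kT = 251 meV / 0.749717 = 334.8 meV.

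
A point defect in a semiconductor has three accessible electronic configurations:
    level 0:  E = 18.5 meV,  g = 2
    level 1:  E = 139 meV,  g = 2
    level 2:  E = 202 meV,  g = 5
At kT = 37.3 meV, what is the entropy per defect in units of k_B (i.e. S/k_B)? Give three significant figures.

0.955

Eᵢ/kT = 0.49598, 3.7265, 5.4155.
Z = Σ gᵢe^(−Eᵢ/kT) = 2·e^(−0.49598) + 2·e^(−3.7265) + 5·e^(−5.4155) = 1.2179 + 0.048154 + 0.022236 = 1.2883.
⟨E⟩ = Σ EᵢPᵢ = 26.171 meV.
S/k_B = ln Z + ⟨E⟩/kT = ln(1.2883) + 26.171/37.3 = 0.25332 + 0.70164 = 0.955.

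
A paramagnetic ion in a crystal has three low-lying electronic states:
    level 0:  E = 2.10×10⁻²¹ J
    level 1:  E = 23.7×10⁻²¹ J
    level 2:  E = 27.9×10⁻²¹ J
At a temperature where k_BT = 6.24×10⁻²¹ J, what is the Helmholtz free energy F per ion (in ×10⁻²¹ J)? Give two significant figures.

Eᵢ/kT = 0.3365, 3.798, 4.471.
Z = Σ e^(−Eᵢ/kT) = e^(−0.3365) + e^(−3.798) + e^(−4.471) = 0.7143 + 0.02242 + 0.01144 = 0.7482.
F = −kT ln Z = −6.24 × ln(0.7482) = −6.24 × -0.2901 = 1.8 ×10⁻²¹ J.

1.8 ×10⁻²¹ J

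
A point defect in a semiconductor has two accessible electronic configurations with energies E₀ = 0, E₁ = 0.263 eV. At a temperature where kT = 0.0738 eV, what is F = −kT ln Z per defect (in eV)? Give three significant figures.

-0.00206 eV

Eᵢ/kT = 0, 3.5637.
Z = Σ e^(−Eᵢ/kT) = e^(−0) + e^(−3.5637) = 1.0000 + 0.028334 = 1.0283.
F = −kT ln Z = −0.0738 × ln(1.0283) = −0.0738 × 0.027907 = -0.00206 eV.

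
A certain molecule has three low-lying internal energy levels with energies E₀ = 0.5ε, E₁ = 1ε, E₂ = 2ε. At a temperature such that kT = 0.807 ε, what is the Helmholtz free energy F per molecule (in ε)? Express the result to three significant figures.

0.0746 ε

Eᵢ/kT = 0.61958, 1.2392, 2.4783.
Z = Σ e^(−Eᵢ/kT) = e^(−0.61958) + e^(−1.2392) + e^(−2.4783) = 0.53817 + 0.28962 + 0.083886 = 0.91168.
F = −kT ln Z = −0.807 × ln(0.91168) = −0.807 × -0.092466 = 0.0746 ε.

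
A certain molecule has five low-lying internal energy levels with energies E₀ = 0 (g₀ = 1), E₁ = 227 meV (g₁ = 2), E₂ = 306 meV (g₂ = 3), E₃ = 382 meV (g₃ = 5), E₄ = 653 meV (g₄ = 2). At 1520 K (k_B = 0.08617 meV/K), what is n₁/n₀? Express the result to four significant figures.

k_BT = 0.08617 × 1520 K = 130.978 meV.
n₁/n₀ = (g₁/g₀) exp[−(E₁−E₀)/kT] = (2/1) × exp(−(227 meV)/(130.978 meV)) = (2/1) × exp(-1.73312) = 0.3535.

0.3535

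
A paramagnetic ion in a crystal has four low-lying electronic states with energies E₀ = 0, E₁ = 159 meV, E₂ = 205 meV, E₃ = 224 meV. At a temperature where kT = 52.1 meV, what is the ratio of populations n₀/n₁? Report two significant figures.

n₀/n₁ = exp[−(E₀−E₁)/kT] = exp(−(-159 meV)/(52.1 meV)) = exp(3.052) = 21.

21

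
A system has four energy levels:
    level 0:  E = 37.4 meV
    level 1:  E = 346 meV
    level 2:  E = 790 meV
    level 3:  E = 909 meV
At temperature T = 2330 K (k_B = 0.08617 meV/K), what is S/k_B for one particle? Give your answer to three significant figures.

0.604

k_BT = 0.08617 × 2330 K = 200.78 meV.
Eᵢ/kT = 0.18627, 1.7233, 3.9347, 4.5273.
Z = Σ e^(−Eᵢ/kT) = e^(−0.18627) + e^(−1.7233) + e^(−3.9347) + e^(−4.5273) = 0.83005 + 0.17848 + 0.019552 + 0.010810 = 1.0389.
⟨E⟩ = Σ EᵢPᵢ = 113.65 meV.
S/k_B = ln Z + ⟨E⟩/kT = ln(1.0389) + 113.65/200.78 = 0.038162 + 0.56604 = 0.604.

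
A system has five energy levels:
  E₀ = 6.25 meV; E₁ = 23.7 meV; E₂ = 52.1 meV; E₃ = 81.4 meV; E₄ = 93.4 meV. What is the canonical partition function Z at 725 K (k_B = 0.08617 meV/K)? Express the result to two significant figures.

Z = 2.5

k_BT = 0.08617 × 725 K = 62.47 meV.
Eᵢ/kT = 0.1000, 0.3794, 0.8340, 1.303, 1.495.
Z = Σ e^(−Eᵢ/kT) = e^(−0.1000) + e^(−0.3794) + e^(−0.8340) + e^(−1.303) + e^(−1.495) = 0.9048 + 0.6843 + 0.4343 + 0.2717 + 0.2242 = 2.519.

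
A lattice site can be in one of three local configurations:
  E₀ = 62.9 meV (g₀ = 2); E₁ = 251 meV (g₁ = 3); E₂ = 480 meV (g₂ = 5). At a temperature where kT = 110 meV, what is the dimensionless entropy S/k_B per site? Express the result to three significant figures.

1.49

Eᵢ/kT = 0.57182, 2.2818, 4.3636.
Z = Σ gᵢe^(−Eᵢ/kT) = 2·e^(−0.57182) + 3·e^(−2.2818) + 5·e^(−4.3636) = 1.1290 + 0.30630 + 0.063662 = 1.4990.
⟨E⟩ = Σ EᵢPᵢ = 119.05 meV.
S/k_B = ln Z + ⟨E⟩/kT = ln(1.4990) + 119.05/110 = 0.40480 + 1.0823 = 1.49.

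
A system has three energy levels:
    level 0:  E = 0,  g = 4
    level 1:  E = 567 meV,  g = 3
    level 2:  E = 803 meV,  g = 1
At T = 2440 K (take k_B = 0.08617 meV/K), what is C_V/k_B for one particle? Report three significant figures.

k_BT = 0.08617 × 2440 K = 210.25 meV.
Eᵢ/kT = 0, 2.6968, 3.8193.
Z = Σ gᵢe^(−Eᵢ/kT) = 4·e^(−0) + 3·e^(−2.6968) + 1·e^(−3.8193) = 4.0000 + 0.20226 + 0.021943 = 4.2242.
⟨E⟩ = 31.320 meV, ⟨E²⟩ = 18743 meV².
C_V/k_B = (⟨E²⟩ − ⟨E⟩²)/(kT)² = (18743 − 980.94)/44205 = 0.402.

0.402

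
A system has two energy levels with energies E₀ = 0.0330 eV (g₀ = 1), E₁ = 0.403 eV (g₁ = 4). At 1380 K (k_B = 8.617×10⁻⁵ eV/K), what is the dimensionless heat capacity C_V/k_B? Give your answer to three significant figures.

1.24

k_BT = 8.617×10⁻⁵ × 1380 K = 0.11891 eV.
Eᵢ/kT = 0.27752, 3.3891.
Z = Σ gᵢe^(−Eᵢ/kT) = 1·e^(−0.27752) + 4·e^(−3.3891) = 0.75766 + 0.13496 = 0.89262.
⟨E⟩ = 0.088942 eV, ⟨E²⟩ = 0.025480 eV².
C_V/k_B = (⟨E²⟩ − ⟨E⟩²)/(kT)² = (0.025480 − 0.0079107)/0.014140 = 1.24.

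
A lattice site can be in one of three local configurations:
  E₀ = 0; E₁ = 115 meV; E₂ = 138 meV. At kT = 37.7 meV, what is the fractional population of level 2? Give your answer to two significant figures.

Eᵢ/kT = 0, 3.050, 3.660.
Z = Σ e^(−Eᵢ/kT) = e^(−0) + e^(−3.050) + e^(−3.660) = 1.000 + 0.04736 + 0.02573 = 1.073.
P₂ = e^(−E₂/kT) / Z = 0.02573/1.073 = 0.024.

0.024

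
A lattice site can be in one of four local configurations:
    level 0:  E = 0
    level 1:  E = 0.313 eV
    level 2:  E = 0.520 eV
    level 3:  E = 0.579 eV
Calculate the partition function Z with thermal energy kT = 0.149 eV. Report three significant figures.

Z = 1.17

Eᵢ/kT = 0, 2.1007, 3.4899, 3.8859.
Z = Σ e^(−Eᵢ/kT) = e^(−0) + e^(−2.1007) + e^(−3.4899) + e^(−3.8859) = 1.0000 + 0.12237 + 0.030504 + 0.020529 = 1.1734.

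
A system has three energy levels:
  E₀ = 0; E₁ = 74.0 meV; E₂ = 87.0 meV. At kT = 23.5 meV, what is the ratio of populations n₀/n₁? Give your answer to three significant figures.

23.3

n₀/n₁ = exp[−(E₀−E₁)/kT] = exp(−(-74.0 meV)/(23.5 meV)) = exp(3.1489) = 23.3.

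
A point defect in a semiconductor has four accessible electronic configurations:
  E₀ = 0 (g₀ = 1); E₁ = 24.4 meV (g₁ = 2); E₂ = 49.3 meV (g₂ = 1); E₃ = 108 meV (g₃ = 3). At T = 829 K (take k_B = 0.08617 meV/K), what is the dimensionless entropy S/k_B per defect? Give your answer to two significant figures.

k_BT = 0.08617 × 829 K = 71.43 meV.
Eᵢ/kT = 0, 0.3416, 0.6902, 1.512.
Z = Σ gᵢe^(−Eᵢ/kT) = 1·e^(−0) + 2·e^(−0.3416) + 1·e^(−0.6902) + 3·e^(−1.512) = 1.000 + 1.421 + 0.5015 + 0.6614 = 3.584.
⟨E⟩ = Σ EᵢPᵢ = 36.50 meV.
S/k_B = ln Z + ⟨E⟩/kT = ln(3.584) + 36.50/71.43 = 1.276 + 0.5110 = 1.8.

1.8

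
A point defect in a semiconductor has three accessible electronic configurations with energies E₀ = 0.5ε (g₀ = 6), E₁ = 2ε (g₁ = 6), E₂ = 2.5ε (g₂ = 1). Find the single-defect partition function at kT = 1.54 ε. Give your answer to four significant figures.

Eᵢ/kT = 0.324675, 1.29870, 1.62338.
Z = Σ gᵢe^(−Eᵢ/kT) = 6·e^(−0.324675) + 6·e^(−1.29870) + 1·e^(−1.62338) = 4.33657 + 1.63732 + 0.197231 = 6.17112.

Z = 6.171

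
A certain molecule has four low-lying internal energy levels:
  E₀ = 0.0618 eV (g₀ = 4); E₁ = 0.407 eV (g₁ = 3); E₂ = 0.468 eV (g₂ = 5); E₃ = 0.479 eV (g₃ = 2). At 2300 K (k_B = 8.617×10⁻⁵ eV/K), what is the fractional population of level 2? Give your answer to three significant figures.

0.119

k_BT = 8.617×10⁻⁵ × 2300 K = 0.19819 eV.
Eᵢ/kT = 0.31182, 2.0536, 2.3614, 2.4169.
Z = Σ gᵢe^(−Eᵢ/kT) = 4·e^(−0.31182) + 3·e^(−2.0536) + 5·e^(−2.3614) + 2·e^(−2.4169) = 2.9285 + 0.38482 + 0.47144 + 0.17840 = 3.9632.
P₂ = g₂ e^(−E₂/kT) / Z = 0.47144/3.9632 = 0.119.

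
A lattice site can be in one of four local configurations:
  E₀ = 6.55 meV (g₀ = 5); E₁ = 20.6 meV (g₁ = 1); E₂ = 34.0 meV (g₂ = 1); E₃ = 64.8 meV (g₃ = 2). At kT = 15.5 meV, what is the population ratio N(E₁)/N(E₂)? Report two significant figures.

2.4

n₁/n₂ = (g₁/g₂) exp[−(E₁−E₂)/kT] = (1/1) × exp(−(-13.4 meV)/(15.5 meV)) = (1/1) × exp(0.8645) = 2.4.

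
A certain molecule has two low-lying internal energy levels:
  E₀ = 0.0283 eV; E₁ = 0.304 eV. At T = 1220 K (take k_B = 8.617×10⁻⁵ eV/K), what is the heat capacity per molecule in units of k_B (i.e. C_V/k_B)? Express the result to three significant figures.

k_BT = 8.617×10⁻⁵ × 1220 K = 0.10513 eV.
Eᵢ/kT = 0.26919, 2.8917.
Z = Σ e^(−Eᵢ/kT) = e^(−0.26919) + e^(−2.8917) = 0.76400 + 0.055482 = 0.81948.
⟨E⟩ = 0.046966 eV, ⟨E²⟩ = 0.0070036 eV².
C_V/k_B = (⟨E²⟩ − ⟨E⟩²)/(kT)² = (0.0070036 − 0.0022058)/0.011052 = 0.434.

0.434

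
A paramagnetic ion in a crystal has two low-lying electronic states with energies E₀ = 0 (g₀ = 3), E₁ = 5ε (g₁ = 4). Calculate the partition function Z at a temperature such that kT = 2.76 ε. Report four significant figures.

Z = 3.654

Eᵢ/kT = 0, 1.81159.
Z = Σ gᵢe^(−Eᵢ/kT) = 3·e^(−0) + 4·e^(−1.81159) = 3.00000 + 0.653577 = 3.65358.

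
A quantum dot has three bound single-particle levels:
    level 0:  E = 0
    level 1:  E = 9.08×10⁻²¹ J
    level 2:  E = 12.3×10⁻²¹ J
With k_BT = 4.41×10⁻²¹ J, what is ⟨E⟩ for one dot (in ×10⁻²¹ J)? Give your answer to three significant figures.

1.61 ×10⁻²¹ J

Eᵢ/kT = 0, 2.0590, 2.7891.
Z = Σ e^(−Eᵢ/kT) = e^(−0) + e^(−2.0590) + e^(−2.7891) = 1.0000 + 0.12758 + 0.061477 = 1.1891.
⟨E⟩ = Σ Eᵢ e^(−Eᵢ/kT) / Z = (0·1.0000 + 9.08·0.12758 + 12.3·0.061477) / 1.1891 = 1.61 ×10⁻²¹ J.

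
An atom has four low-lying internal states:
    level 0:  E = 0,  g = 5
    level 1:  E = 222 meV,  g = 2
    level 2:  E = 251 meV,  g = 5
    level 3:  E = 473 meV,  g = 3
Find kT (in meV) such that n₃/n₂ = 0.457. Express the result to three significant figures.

815 meV

n₃/n₂ = (g₃/g₂) exp[−(E₃−E₂)/kT] = 0.457.
⇒ (E₃−E₂)/kT = ln((3/5)/0.457) = ln(1.3129) = 0.27224.
kT = 222 meV / 0.27224 = 815 meV.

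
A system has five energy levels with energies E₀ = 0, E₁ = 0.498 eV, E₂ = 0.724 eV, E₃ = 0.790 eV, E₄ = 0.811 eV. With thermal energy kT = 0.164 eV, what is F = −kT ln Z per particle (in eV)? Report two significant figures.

-0.012 eV

Eᵢ/kT = 0, 3.037, 4.415, 4.817, 4.945.
Z = Σ e^(−Eᵢ/kT) = e^(−0) + e^(−3.037) + e^(−4.415) + e^(−4.817) + e^(−4.945) = 1.000 + 0.04798 + 0.01209 + 0.008091 + 0.007119 = 1.075.
F = −kT ln Z = −0.164 × ln(1.075) = −0.164 × 0.07232 = -0.012 eV.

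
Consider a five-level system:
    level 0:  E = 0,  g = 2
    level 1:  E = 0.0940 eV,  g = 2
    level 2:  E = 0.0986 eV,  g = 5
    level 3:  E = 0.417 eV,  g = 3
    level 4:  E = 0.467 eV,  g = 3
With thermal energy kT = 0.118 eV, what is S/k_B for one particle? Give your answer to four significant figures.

2.239

Eᵢ/kT = 0, 0.796610, 0.835593, 3.53390, 3.95763.
Z = Σ gᵢe^(−Eᵢ/kT) = 2·e^(−0) + 2·e^(−0.796610) + 5·e^(−0.835593) + 3·e^(−3.53390) + 3·e^(−3.95763) = 2.00000 + 0.901710 + 2.16809 + 0.0875725 + 0.0573250 = 5.21470.
⟨E⟩ = Σ EᵢPᵢ = 0.0693852 eV.
S/k_B = ln Z + ⟨E⟩/kT = ln(5.21470) + 0.0693852/0.118 = 1.65148 + 0.588010 = 2.239.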